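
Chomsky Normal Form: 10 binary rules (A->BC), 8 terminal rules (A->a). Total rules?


CNF allows two rule forms:
  A -> BC (binary): 10 rules
  A -> a (terminal): 8 rules
Total = 10 + 8 = 18

18


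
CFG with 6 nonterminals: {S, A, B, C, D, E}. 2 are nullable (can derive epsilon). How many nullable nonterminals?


Nonterminals: {S, A, B, C, D, E}
A nonterminal is nullable if it can derive epsilon
Counting nullable nonterminals: 2
Total nullable = 2

2


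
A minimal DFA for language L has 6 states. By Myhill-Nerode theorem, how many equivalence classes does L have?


Myhill-Nerode theorem:
Number of equivalence classes = number of states in minimal DFA
Minimal DFA states = 6
Therefore equivalence classes = 6

6


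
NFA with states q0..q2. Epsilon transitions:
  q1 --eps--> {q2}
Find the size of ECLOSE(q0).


Starting from q0
Initialize closure = {q0}
q0 has no outgoing epsilon transitions -> nothing to add
Final closure: {q0}
Size = 1

1


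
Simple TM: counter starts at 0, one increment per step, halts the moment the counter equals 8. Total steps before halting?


Counter starts at 0. Counting sequence:
  Step 1: counter = 1
  Step 2: counter = 2
  Step 3: counter = 3
  Step 4: counter = 4
  Step 5: counter = 5
  Step 6: counter = 6
  Step 7: counter = 7
  Step 8: counter = 8
Counter reached 8 -> halt
Total steps = 8

8


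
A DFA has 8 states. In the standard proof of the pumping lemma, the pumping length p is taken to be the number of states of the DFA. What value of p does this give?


Pumping lemma for regular languages (standard proof):
Take p = |Q|, the number of DFA states.
Any string of length >= |Q| passes through |Q|+1 states while reading its first |Q| symbols,
so by pigeonhole some state repeats, giving the loop that can be pumped.
Here |Q| = 8
Therefore the proof uses p = 8

8


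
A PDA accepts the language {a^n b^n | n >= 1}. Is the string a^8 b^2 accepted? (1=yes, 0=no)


Language requires equal numbers of a's and b's
PDA pushes for each 'a', pops for each 'b'
Number of a's = 8
Number of b's = 2
8 != 2 -> Reject

0


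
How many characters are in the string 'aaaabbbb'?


String: 'aaaabbbb'
Counting characters:
  'a' appears 4 time(s)
  'b' appears 4 time(s)
Total length = 4 + 4 = 8

8


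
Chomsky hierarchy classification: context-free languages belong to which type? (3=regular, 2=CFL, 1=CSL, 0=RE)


Chomsky hierarchy levels:
  Type 3: Regular (DFA/NFA/regex)
  Type 2: Context-free (PDA)
  Type 1: Context-sensitive
  Type 0: Recursively enumerable (TM)
'context-free' corresponds to Type 2

2


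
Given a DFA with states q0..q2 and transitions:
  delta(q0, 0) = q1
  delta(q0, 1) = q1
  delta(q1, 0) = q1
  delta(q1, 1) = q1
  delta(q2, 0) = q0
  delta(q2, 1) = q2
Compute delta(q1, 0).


Looking up transition function:
delta(q1, 0) in the table
Row: q1, Column: 0
Result: q1

q1


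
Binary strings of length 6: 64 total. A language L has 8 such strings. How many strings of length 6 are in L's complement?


Alphabet: {0,1}
String length: 6
Total strings of length 6 = 2^6 = 64
Strings in L = 8
Complement = total - |L|
= 64 - 8
= 56

56


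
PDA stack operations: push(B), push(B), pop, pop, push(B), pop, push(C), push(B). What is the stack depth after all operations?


Tracing stack operations:
  push(B) -> stack = [B], depth=1
  push(B) -> stack = [B,B], depth=2
  pop -> removed B, stack = [B], depth=1
  pop -> removed B, stack = [], depth=0
  push(B) -> stack = [B], depth=1
  pop -> removed B, stack = [], depth=0
  push(C) -> stack = [C], depth=1
  push(B) -> stack = [C,B], depth=2
Final depth = 2

2


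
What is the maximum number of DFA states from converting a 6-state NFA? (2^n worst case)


NFA has 6 states
Subset construction: each DFA state = subset of NFA states
Maximum subsets = 2^6
2^6 = 64

64


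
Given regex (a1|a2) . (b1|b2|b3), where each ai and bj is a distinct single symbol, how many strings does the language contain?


First group: 2 alternatives
Second group: 3 alternatives
Concatenation: each choice from group 1 pairs with each from group 2
Total = 2 x 3 = 6

6


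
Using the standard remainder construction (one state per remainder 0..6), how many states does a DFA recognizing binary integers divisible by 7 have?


Divisibility by 7 is tracked via the remainder mod 7: 0, 1, ..., 6
The construction assigns one state to each remainder
Number of remainders = 7

7


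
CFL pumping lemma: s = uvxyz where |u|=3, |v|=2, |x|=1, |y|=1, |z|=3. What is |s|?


|s| = |u| + |v| + |x| + |y| + |z|
= 3 + 2 + 1 + 1 + 3
= 5 + 1 + 4
= 6 + 4
= 10

10


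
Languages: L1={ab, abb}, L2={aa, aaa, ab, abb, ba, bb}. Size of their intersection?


L1 = {ab, abb}
L2 = {aa, aaa, ab, abb, ba, bb}
Checking each string in L1 against L2:
  'ab': in L2? Yes
  'abb': in L2? Yes
Intersection = {ab, abb}
|L1 ∩ L2| = 2

2


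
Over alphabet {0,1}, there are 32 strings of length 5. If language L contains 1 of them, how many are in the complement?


Alphabet: {0,1}
String length: 5
Total strings of length 5 = 2^5 = 32
Strings in L = 1
Complement = total - |L|
= 32 - 1
= 31

31


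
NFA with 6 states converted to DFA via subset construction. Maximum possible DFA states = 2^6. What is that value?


NFA has 6 states
Subset construction: each DFA state = subset of NFA states
Maximum subsets = 2^6
2^6 = 64

64


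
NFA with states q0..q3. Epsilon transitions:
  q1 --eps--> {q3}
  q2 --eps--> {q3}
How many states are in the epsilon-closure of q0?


Starting from q0
Initialize closure = {q0}
q0 has no outgoing epsilon transitions -> nothing to add
Final closure: {q0}
Size = 1

1


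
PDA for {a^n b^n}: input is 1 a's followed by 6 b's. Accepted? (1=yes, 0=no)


Language requires equal numbers of a's and b's
PDA pushes for each 'a', pops for each 'b'
Number of a's = 1
Number of b's = 6
1 != 6 -> Reject

0


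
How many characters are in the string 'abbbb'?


String: 'abbbb'
Counting characters:
  'a' appears 1 time(s)
  'b' appears 4 time(s)
Total length = 1 + 4 = 5

5


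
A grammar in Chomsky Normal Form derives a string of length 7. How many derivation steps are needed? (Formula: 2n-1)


Chomsky Normal Form derivation:
String length n = 7
Each step either:
  - Splits a nonterminal into two (n-1 such steps)
  - Converts a nonterminal to terminal (n such steps)
Total = (n-1) + n = 2n - 1
= 2(7) - 1
= 14 - 1
= 13

13


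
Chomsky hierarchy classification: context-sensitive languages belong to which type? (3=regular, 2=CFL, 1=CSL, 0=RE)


Chomsky hierarchy levels:
  Type 3: Regular (DFA/NFA/regex)
  Type 2: Context-free (PDA)
  Type 1: Context-sensitive
  Type 0: Recursively enumerable (TM)
'context-sensitive' corresponds to Type 1

1


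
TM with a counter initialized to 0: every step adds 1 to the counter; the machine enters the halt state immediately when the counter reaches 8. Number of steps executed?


Counter starts at 0. Counting sequence:
  Step 1: counter = 1
  Step 2: counter = 2
  Step 3: counter = 3
  Step 4: counter = 4
  Step 5: counter = 5
  Step 6: counter = 6
  Step 7: counter = 7
  Step 8: counter = 8
Counter reached 8 -> halt
Total steps = 8

8


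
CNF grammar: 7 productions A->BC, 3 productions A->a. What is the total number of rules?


CNF allows two rule forms:
  A -> BC (binary): 7 rules
  A -> a (terminal): 3 rules
Total = 7 + 3 = 10

10


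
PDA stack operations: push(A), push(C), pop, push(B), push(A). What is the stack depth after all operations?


Tracing stack operations:
  push(A) -> stack = [A], depth=1
  push(C) -> stack = [A,C], depth=2
  pop -> removed C, stack = [A], depth=1
  push(B) -> stack = [A,B], depth=2
  push(A) -> stack = [A,B,A], depth=3
Final depth = 3

3


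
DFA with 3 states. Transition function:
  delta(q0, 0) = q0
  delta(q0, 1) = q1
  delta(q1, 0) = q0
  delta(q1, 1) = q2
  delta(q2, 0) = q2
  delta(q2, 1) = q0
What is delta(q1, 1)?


Looking up transition function:
delta(q1, 1) in the table
Row: q1, Column: 1
Result: q2

q2


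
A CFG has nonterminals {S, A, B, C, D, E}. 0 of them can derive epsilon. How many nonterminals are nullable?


Nonterminals: {S, A, B, C, D, E}
A nonterminal is nullable if it can derive epsilon
Counting nullable nonterminals: 0
Total nullable = 0

0


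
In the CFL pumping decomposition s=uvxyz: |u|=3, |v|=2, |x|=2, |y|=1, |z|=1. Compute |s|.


|s| = |u| + |v| + |x| + |y| + |z|
= 3 + 2 + 2 + 1 + 1
= 5 + 2 + 2
= 7 + 2
= 9

9


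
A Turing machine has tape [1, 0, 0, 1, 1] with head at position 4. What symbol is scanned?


Tape: [1, 0, 0, 1, 1]
Positions: 0 1 2 3 4
Values:    1 0 0 1 1
Head at position 4
tape[4] = 1

1


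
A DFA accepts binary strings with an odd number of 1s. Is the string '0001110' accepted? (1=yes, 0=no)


DFA has 2 states: q_even (start, accept=no) and q_odd
Processing string '0001110' character by character:
  Position 0: read '0', 1-count=0 -> q_even (no change)
  Position 1: read '0', 1-count=0 -> q_even (no change)
  Position 2: read '0', 1-count=0 -> q_even (no change)
  Position 3: read '1', 1-count=1 -> q_odd
  Position 4: read '1', 1-count=2 -> q_even
  Position 5: read '1', 1-count=3 -> q_odd
  Position 6: read '0', 1-count=3 -> q_odd (no change)
Final state: q_odd, total 1s = 3 (odd); the DFA requires an odd count -> accept

1


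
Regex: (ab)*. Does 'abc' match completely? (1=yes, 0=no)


Pattern: (ab)*
String: 'abc'
Pattern requires: zero or more repetitions of 'ab'
Length 3 is odd -> cannot be (ab)* -> no match
Result: 0

0


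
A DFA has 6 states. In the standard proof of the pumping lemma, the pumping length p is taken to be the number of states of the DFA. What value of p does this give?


Pumping lemma for regular languages (standard proof):
Take p = |Q|, the number of DFA states.
Any string of length >= |Q| passes through |Q|+1 states while reading its first |Q| symbols,
so by pigeonhole some state repeats, giving the loop that can be pumped.
Here |Q| = 6
Therefore the proof uses p = 6

6


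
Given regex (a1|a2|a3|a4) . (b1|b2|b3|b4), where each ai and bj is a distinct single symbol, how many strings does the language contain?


First group: 4 alternatives
Second group: 4 alternatives
Concatenation: each choice from group 1 pairs with each from group 2
Total = 4 x 4 = 16

16


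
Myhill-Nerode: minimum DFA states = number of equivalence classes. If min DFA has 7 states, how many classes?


Myhill-Nerode theorem:
Number of equivalence classes = number of states in minimal DFA
Minimal DFA states = 7
Therefore equivalence classes = 7

7


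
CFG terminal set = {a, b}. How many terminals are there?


Terminal symbols: a, b
Counting each: a (#1), b (#2)
Total = 2

2


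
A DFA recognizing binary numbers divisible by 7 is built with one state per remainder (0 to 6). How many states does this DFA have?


Divisibility by 7 is tracked via the remainder mod 7: 0, 1, ..., 6
The construction assigns one state to each remainder
Number of remainders = 7

7


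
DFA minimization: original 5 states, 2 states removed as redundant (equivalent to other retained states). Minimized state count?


Original DFA: 5 states
Redundant states removed: 2
Minimized states = original - removed
= 5 - 2
= 3

3


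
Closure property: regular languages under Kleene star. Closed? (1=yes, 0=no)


Regular languages are closed under:
- Union (DFA product construction)
- Intersection (DFA product construction)
- Complement (swap accept/reject states)
- Concatenation (NFA construction)
- Kleene star (NFA construction)
Kleene star is in this list
Therefore: closed

1


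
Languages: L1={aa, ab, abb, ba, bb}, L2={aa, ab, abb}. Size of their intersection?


L1 = {aa, ab, abb, ba, bb}
L2 = {aa, ab, abb}
Checking each string in L1 against L2:
  'aa': in L2? Yes
  'ab': in L2? Yes
  'abb': in L2? Yes
  'ba': in L2? No
  'bb': in L2? No
Intersection = {aa, ab, abb}
|L1 ∩ L2| = 3

3


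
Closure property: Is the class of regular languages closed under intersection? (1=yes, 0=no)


Regular languages are closed under all standard operations:
- Union: Yes (product construction)
- Intersection: Yes (product construction)
- Complement: Yes (swap accept/reject)
- Concatenation: Yes (NFA construction)
Operation: intersection -> Closed

1


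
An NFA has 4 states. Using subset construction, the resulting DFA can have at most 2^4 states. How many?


NFA has 4 states
Subset construction: each DFA state = subset of NFA states
Maximum subsets = 2^4
2^4 = 16

16


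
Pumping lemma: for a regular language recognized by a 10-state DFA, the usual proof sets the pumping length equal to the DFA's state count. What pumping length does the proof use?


Pumping lemma for regular languages (standard proof):
Take p = |Q|, the number of DFA states.
Any string of length >= |Q| passes through |Q|+1 states while reading its first |Q| symbols,
so by pigeonhole some state repeats, giving the loop that can be pumped.
Here |Q| = 10
Therefore the proof uses p = 10

10


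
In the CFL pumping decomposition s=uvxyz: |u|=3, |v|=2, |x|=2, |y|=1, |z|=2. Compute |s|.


|s| = |u| + |v| + |x| + |y| + |z|
= 3 + 2 + 2 + 1 + 2
= 5 + 2 + 3
= 7 + 3
= 10

10


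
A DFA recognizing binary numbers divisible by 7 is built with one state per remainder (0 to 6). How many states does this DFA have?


Divisibility by 7 is tracked via the remainder mod 7: 0, 1, ..., 6
The construction assigns one state to each remainder
Number of remainders = 7

7


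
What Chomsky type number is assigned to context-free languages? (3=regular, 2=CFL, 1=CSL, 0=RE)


Chomsky hierarchy levels:
  Type 3: Regular (DFA/NFA/regex)
  Type 2: Context-free (PDA)
  Type 1: Context-sensitive
  Type 0: Recursively enumerable (TM)
'context-free' corresponds to Type 2

2


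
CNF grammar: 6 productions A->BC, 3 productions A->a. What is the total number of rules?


CNF allows two rule forms:
  A -> BC (binary): 6 rules
  A -> a (terminal): 3 rules
Total = 6 + 3 = 9

9


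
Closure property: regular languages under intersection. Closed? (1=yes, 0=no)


Regular languages are closed under:
- Union (DFA product construction)
- Intersection (DFA product construction)
- Complement (swap accept/reject states)
- Concatenation (NFA construction)
- Kleene star (NFA construction)
intersection is in this list
Therefore: closed

1


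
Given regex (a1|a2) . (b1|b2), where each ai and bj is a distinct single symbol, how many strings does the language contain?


First group: 2 alternatives
Second group: 2 alternatives
Concatenation: each choice from group 1 pairs with each from group 2
Total = 2 x 2 = 4

4


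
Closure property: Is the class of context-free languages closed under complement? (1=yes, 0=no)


CFL closure properties:
  Closed under: union, concatenation, Kleene star
  NOT closed under: intersection, complement
Operation 'complement' is in not-closed list -> No (not closed)

0


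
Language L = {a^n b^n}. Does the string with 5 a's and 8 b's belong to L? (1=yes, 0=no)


Language requires equal numbers of a's and b's
PDA pushes for each 'a', pops for each 'b'
Number of a's = 5
Number of b's = 8
5 != 8 -> Reject

0


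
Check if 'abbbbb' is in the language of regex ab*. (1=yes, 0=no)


Pattern: ab*
String: 'abbbbb'
Pattern requires: exactly one 'a' followed by zero or more 'b's
First char is 'a' -> OK
Rest 'bbbbb': all b's? Yes
Result: 1

1


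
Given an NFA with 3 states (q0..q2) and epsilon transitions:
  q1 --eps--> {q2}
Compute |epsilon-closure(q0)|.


Starting from q0
Initialize closure = {q0}
q0 has no outgoing epsilon transitions -> nothing to add
Final closure: {q0}
Size = 1

1


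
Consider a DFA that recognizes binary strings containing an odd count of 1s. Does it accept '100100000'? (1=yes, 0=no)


DFA has 2 states: q_even (start, accept=no) and q_odd
Processing string '100100000' character by character:
  Position 0: read '1', 1-count=1 -> q_odd
  Position 1: read '0', 1-count=1 -> q_odd (no change)
  Position 2: read '0', 1-count=1 -> q_odd (no change)
  Position 3: read '1', 1-count=2 -> q_even
  Position 4: read '0', 1-count=2 -> q_even (no change)
  Position 5: read '0', 1-count=2 -> q_even (no change)
  Position 6: read '0', 1-count=2 -> q_even (no change)
  Position 7: read '0', 1-count=2 -> q_even (no change)
  Position 8: read '0', 1-count=2 -> q_even (no change)
Final state: q_even, total 1s = 2 (even); the DFA requires an odd count -> reject

0


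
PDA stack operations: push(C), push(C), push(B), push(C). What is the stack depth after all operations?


Tracing stack operations:
  push(C) -> stack = [C], depth=1
  push(C) -> stack = [C,C], depth=2
  push(B) -> stack = [C,C,B], depth=3
  push(C) -> stack = [C,C,B,C], depth=4
Final depth = 4

4


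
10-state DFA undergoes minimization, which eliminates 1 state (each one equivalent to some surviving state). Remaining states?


Original DFA: 10 states
Redundant states removed: 1
Minimized states = original - removed
= 10 - 1
= 9

9


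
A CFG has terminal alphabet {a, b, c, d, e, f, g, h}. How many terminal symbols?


Terminal symbols: a, b, c, d, e, f, g, h
Counting each: a (#1), b (#2), c (#3), d (#4), e (#5), f (#6), g (#7), h (#8)
Total = 8

8


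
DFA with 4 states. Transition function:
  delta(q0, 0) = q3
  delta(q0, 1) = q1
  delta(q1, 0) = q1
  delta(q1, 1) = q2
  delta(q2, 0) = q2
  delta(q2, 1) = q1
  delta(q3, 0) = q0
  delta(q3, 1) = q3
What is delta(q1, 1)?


Looking up transition function:
delta(q1, 1) in the table
Row: q1, Column: 1
Result: q2

q2


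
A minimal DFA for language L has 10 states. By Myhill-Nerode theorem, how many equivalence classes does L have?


Myhill-Nerode theorem:
Number of equivalence classes = number of states in minimal DFA
Minimal DFA states = 10
Therefore equivalence classes = 10

10


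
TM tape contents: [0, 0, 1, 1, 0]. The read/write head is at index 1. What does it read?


Tape: [0, 0, 1, 1, 0]
Positions: 0 1 2 3 4
Values:    0 0 1 1 0
Head at position 1
tape[1] = 0

0


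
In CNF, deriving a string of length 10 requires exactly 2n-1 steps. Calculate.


Chomsky Normal Form derivation:
String length n = 10
Each step either:
  - Splits a nonterminal into two (n-1 such steps)
  - Converts a nonterminal to terminal (n such steps)
Total = (n-1) + n = 2n - 1
= 2(10) - 1
= 20 - 1
= 19

19


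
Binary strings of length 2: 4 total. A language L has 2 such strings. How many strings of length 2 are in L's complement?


Alphabet: {0,1}
String length: 2
Total strings of length 2 = 2^2 = 4
Strings in L = 2
Complement = total - |L|
= 4 - 2
= 2

2


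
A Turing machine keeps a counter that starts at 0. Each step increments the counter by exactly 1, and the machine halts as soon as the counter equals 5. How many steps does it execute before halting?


Counter starts at 0. Counting sequence:
  Step 1: counter = 1
  Step 2: counter = 2
  Step 3: counter = 3
  Step 4: counter = 4
  Step 5: counter = 5
Counter reached 5 -> halt
Total steps = 5

5


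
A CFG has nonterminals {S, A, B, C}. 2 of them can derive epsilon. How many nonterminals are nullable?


Nonterminals: {S, A, B, C}
A nonterminal is nullable if it can derive epsilon
Counting nullable nonterminals: 2
Total nullable = 2

2


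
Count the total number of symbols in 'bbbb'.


String: 'bbbb'
Counting characters:
  'b' appears 4 time(s)
Total length = 0 + 4 = 4

4


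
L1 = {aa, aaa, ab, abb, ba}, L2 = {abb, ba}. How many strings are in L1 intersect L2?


L1 = {aa, aaa, ab, abb, ba}
L2 = {abb, ba}
Checking each string in L1 against L2:
  'aa': in L2? No
  'aaa': in L2? No
  'ab': in L2? No
  'abb': in L2? Yes
  'ba': in L2? Yes
Intersection = {abb, ba}
|L1 ∩ L2| = 2

2


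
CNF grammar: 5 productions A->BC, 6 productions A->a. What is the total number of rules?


CNF allows two rule forms:
  A -> BC (binary): 5 rules
  A -> a (terminal): 6 rules
Total = 5 + 6 = 11

11


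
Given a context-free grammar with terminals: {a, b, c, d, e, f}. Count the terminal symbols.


Terminal symbols: a, b, c, d, e, f
Counting each: a (#1), b (#2), c (#3), d (#4), e (#5), f (#6)
Total = 6

6


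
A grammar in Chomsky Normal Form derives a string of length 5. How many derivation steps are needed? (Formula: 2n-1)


Chomsky Normal Form derivation:
String length n = 5
Each step either:
  - Splits a nonterminal into two (n-1 such steps)
  - Converts a nonterminal to terminal (n such steps)
Total = (n-1) + n = 2n - 1
= 2(5) - 1
= 10 - 1
= 9

9


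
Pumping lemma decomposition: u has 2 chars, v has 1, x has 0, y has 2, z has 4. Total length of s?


|s| = |u| + |v| + |x| + |y| + |z|
= 2 + 1 + 0 + 2 + 4
= 3 + 0 + 6
= 3 + 6
= 9

9


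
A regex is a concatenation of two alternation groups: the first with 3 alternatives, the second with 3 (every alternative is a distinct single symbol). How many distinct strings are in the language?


First group: 3 alternatives
Second group: 3 alternatives
Concatenation: each choice from group 1 pairs with each from group 2
Total = 3 x 3 = 9

9


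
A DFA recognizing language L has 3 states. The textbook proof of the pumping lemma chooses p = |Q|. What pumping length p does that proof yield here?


Pumping lemma for regular languages (standard proof):
Take p = |Q|, the number of DFA states.
Any string of length >= |Q| passes through |Q|+1 states while reading its first |Q| symbols,
so by pigeonhole some state repeats, giving the loop that can be pumped.
Here |Q| = 3
Therefore the proof uses p = 3

3


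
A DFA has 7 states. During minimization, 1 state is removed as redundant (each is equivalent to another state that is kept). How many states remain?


Original DFA: 7 states
Redundant states removed: 1
Minimized states = original - removed
= 7 - 1
= 6

6


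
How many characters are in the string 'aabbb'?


String: 'aabbb'
Counting characters:
  'a' appears 2 time(s)
  'b' appears 3 time(s)
Total length = 2 + 3 = 5

5


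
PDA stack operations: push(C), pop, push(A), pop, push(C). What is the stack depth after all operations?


Tracing stack operations:
  push(C) -> stack = [C], depth=1
  pop -> removed C, stack = [], depth=0
  push(A) -> stack = [A], depth=1
  pop -> removed A, stack = [], depth=0
  push(C) -> stack = [C], depth=1
Final depth = 1

1


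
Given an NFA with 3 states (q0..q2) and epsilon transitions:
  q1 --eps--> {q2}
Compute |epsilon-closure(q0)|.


Starting from q0
Initialize closure = {q0}
q0 has no outgoing epsilon transitions -> nothing to add
Final closure: {q0}
Size = 1

1


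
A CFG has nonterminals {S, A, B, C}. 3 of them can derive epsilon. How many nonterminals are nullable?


Nonterminals: {S, A, B, C}
A nonterminal is nullable if it can derive epsilon
Counting nullable nonterminals: 3
Total nullable = 3

3


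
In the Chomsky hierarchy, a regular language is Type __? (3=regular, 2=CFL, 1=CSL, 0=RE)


Chomsky hierarchy levels:
  Type 3: Regular (DFA/NFA/regex)
  Type 2: Context-free (PDA)
  Type 1: Context-sensitive
  Type 0: Recursively enumerable (TM)
'regular' corresponds to Type 3

3


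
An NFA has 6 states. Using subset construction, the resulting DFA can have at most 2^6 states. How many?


NFA has 6 states
Subset construction: each DFA state = subset of NFA states
Maximum subsets = 2^6
2^6 = 64

64


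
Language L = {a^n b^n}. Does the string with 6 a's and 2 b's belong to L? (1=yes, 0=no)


Language requires equal numbers of a's and b's
PDA pushes for each 'a', pops for each 'b'
Number of a's = 6
Number of b's = 2
6 != 2 -> Reject

0


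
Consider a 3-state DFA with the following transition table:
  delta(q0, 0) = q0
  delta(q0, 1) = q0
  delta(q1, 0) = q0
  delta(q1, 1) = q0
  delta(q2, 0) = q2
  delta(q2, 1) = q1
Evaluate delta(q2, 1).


Looking up transition function:
delta(q2, 1) in the table
Row: q2, Column: 1
Result: q1

q1


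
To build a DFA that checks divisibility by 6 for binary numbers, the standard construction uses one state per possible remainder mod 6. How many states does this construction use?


Divisibility by 6 is tracked via the remainder mod 6: 0, 1, ..., 5
The construction assigns one state to each remainder
Number of remainders = 6

6


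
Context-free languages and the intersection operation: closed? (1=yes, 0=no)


CFL closure properties:
  Closed under: union, concatenation, Kleene star
  NOT closed under: intersection, complement
Operation 'intersection' is in not-closed list -> No (not closed)

0


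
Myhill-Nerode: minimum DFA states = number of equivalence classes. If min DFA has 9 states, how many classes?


Myhill-Nerode theorem:
Number of equivalence classes = number of states in minimal DFA
Minimal DFA states = 9
Therefore equivalence classes = 9

9


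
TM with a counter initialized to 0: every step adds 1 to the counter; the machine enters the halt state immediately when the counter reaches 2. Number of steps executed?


Counter starts at 0. Counting sequence:
  Step 1: counter = 1
  Step 2: counter = 2
Counter reached 2 -> halt
Total steps = 2

2


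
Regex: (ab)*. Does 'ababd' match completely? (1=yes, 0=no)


Pattern: (ab)*
String: 'ababd'
Pattern requires: zero or more repetitions of 'ab'
Length 5 is odd -> cannot be (ab)* -> no match
Result: 0

0


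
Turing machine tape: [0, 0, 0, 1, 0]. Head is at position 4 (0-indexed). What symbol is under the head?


Tape: [0, 0, 0, 1, 0]
Positions: 0 1 2 3 4
Values:    0 0 0 1 0
Head at position 4
tape[4] = 0

0


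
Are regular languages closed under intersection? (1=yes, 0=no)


Regular languages are closed under:
- Union (DFA product construction)
- Intersection (DFA product construction)
- Complement (swap accept/reject states)
- Concatenation (NFA construction)
- Kleene star (NFA construction)
intersection is in this list
Therefore: closed

1


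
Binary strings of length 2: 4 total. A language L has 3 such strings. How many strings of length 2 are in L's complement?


Alphabet: {0,1}
String length: 2
Total strings of length 2 = 2^2 = 4
Strings in L = 3
Complement = total - |L|
= 4 - 3
= 1

1


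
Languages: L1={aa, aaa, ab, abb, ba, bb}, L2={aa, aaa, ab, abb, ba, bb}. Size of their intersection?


L1 = {aa, aaa, ab, abb, ba, bb}
L2 = {aa, aaa, ab, abb, ba, bb}
Checking each string in L1 against L2:
  'aa': in L2? Yes
  'aaa': in L2? Yes
  'ab': in L2? Yes
  'abb': in L2? Yes
  'ba': in L2? Yes
  'bb': in L2? Yes
Intersection = {aa, aaa, ab, abb, ba, bb}
|L1 ∩ L2| = 6

6


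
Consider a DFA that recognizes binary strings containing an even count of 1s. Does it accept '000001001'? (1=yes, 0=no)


DFA has 2 states: q_even (start, accept=yes) and q_odd
Processing string '000001001' character by character:
  Position 0: read '0', 1-count=0 -> q_even (no change)
  Position 1: read '0', 1-count=0 -> q_even (no change)
  Position 2: read '0', 1-count=0 -> q_even (no change)
  Position 3: read '0', 1-count=0 -> q_even (no change)
  Position 4: read '0', 1-count=0 -> q_even (no change)
  Position 5: read '1', 1-count=1 -> q_odd
  Position 6: read '0', 1-count=1 -> q_odd (no change)
  Position 7: read '0', 1-count=1 -> q_odd (no change)
  Position 8: read '1', 1-count=2 -> q_even
Final state: q_even, total 1s = 2 (even); the DFA requires an even count -> accept

1


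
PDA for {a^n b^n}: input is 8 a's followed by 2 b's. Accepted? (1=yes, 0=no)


Language requires equal numbers of a's and b's
PDA pushes for each 'a', pops for each 'b'
Number of a's = 8
Number of b's = 2
8 != 2 -> Reject

0


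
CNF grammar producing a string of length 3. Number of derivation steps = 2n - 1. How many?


Chomsky Normal Form derivation:
String length n = 3
Each step either:
  - Splits a nonterminal into two (n-1 such steps)
  - Converts a nonterminal to terminal (n such steps)
Total = (n-1) + n = 2n - 1
= 2(3) - 1
= 6 - 1
= 5

5


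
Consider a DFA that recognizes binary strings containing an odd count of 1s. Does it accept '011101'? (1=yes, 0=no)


DFA has 2 states: q_even (start, accept=no) and q_odd
Processing string '011101' character by character:
  Position 0: read '0', 1-count=0 -> q_even (no change)
  Position 1: read '1', 1-count=1 -> q_odd
  Position 2: read '1', 1-count=2 -> q_even
  Position 3: read '1', 1-count=3 -> q_odd
  Position 4: read '0', 1-count=3 -> q_odd (no change)
  Position 5: read '1', 1-count=4 -> q_even
Final state: q_even, total 1s = 4 (even); the DFA requires an odd count -> reject

0


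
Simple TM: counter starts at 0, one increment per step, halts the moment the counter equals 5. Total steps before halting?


Counter starts at 0. Counting sequence:
  Step 1: counter = 1
  Step 2: counter = 2
  Step 3: counter = 3
  Step 4: counter = 4
  Step 5: counter = 5
Counter reached 5 -> halt
Total steps = 5

5


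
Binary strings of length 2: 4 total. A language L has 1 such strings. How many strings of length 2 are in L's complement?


Alphabet: {0,1}
String length: 2
Total strings of length 2 = 2^2 = 4
Strings in L = 1
Complement = total - |L|
= 4 - 1
= 3

3


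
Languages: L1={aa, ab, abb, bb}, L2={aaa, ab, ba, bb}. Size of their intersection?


L1 = {aa, ab, abb, bb}
L2 = {aaa, ab, ba, bb}
Checking each string in L1 against L2:
  'aa': in L2? No
  'ab': in L2? Yes
  'abb': in L2? No
  'bb': in L2? Yes
Intersection = {ab, bb}
|L1 ∩ L2| = 2

2


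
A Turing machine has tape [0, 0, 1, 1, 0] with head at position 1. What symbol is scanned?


Tape: [0, 0, 1, 1, 0]
Positions: 0 1 2 3 4
Values:    0 0 1 1 0
Head at position 1
tape[1] = 0

0


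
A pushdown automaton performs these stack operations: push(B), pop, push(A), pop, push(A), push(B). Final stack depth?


Tracing stack operations:
  push(B) -> stack = [B], depth=1
  pop -> removed B, stack = [], depth=0
  push(A) -> stack = [A], depth=1
  pop -> removed A, stack = [], depth=0
  push(A) -> stack = [A], depth=1
  push(B) -> stack = [A,B], depth=2
Final depth = 2

2


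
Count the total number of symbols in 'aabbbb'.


String: 'aabbbb'
Counting characters:
  'a' appears 2 time(s)
  'b' appears 4 time(s)
Total length = 2 + 4 = 6

6


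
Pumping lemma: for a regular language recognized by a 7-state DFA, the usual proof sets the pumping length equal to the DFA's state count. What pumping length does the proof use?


Pumping lemma for regular languages (standard proof):
Take p = |Q|, the number of DFA states.
Any string of length >= |Q| passes through |Q|+1 states while reading its first |Q| symbols,
so by pigeonhole some state repeats, giving the loop that can be pumped.
Here |Q| = 7
Therefore the proof uses p = 7

7


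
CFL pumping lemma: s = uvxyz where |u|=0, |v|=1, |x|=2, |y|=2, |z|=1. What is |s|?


|s| = |u| + |v| + |x| + |y| + |z|
= 0 + 1 + 2 + 2 + 1
= 1 + 2 + 3
= 3 + 3
= 6

6


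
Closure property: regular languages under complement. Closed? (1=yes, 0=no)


Regular languages are closed under:
- Union (DFA product construction)
- Intersection (DFA product construction)
- Complement (swap accept/reject states)
- Concatenation (NFA construction)
- Kleene star (NFA construction)
complement is in this list
Therefore: closed

1


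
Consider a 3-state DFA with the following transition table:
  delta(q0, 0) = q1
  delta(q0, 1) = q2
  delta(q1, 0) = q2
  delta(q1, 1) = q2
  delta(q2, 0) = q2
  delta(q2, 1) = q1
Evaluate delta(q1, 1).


Looking up transition function:
delta(q1, 1) in the table
Row: q1, Column: 1
Result: q2

q2


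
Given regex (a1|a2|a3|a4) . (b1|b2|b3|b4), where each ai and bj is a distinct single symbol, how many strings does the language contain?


First group: 4 alternatives
Second group: 4 alternatives
Concatenation: each choice from group 1 pairs with each from group 2
Total = 4 x 4 = 16

16


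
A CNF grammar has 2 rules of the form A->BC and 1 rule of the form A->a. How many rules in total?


CNF allows two rule forms:
  A -> BC (binary): 2 rules
  A -> a (terminal): 1 rule
Total = 2 + 1 = 3

3


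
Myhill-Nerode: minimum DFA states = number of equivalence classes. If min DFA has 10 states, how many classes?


Myhill-Nerode theorem:
Number of equivalence classes = number of states in minimal DFA
Minimal DFA states = 10
Therefore equivalence classes = 10

10


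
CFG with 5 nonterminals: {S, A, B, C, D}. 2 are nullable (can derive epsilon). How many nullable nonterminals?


Nonterminals: {S, A, B, C, D}
A nonterminal is nullable if it can derive epsilon
Counting nullable nonterminals: 2
Total nullable = 2

2


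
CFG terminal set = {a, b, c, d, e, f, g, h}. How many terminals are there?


Terminal symbols: a, b, c, d, e, f, g, h
Counting each: a (#1), b (#2), c (#3), d (#4), e (#5), f (#6), g (#7), h (#8)
Total = 8

8


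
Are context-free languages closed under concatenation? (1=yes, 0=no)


CFL closure properties:
  Closed under: union, concatenation, Kleene star
  NOT closed under: intersection, complement
Operation 'concatenation' is in closed list -> Yes (closed)

1


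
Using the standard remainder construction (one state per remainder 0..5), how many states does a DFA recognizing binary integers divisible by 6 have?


Divisibility by 6 is tracked via the remainder mod 6: 0, 1, ..., 5
The construction assigns one state to each remainder
Number of remainders = 6

6


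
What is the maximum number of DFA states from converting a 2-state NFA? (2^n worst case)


NFA has 2 states
Subset construction: each DFA state = subset of NFA states
Maximum subsets = 2^2
2^2 = 4

4


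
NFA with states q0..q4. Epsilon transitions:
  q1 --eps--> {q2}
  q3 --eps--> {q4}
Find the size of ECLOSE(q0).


Starting from q0
Initialize closure = {q0}
q0 has no outgoing epsilon transitions -> nothing to add
Final closure: {q0}
Size = 1

1


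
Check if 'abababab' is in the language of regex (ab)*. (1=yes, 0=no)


Pattern: (ab)*
String: 'abababab'
Pattern requires: zero or more repetitions of 'ab'
Pairs: ['ab', 'ab', 'ab', 'ab']
All pairs are 'ab'? Yes
Result: 1

1


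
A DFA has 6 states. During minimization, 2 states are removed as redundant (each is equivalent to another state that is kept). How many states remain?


Original DFA: 6 states
Redundant states removed: 2
Minimized states = original - removed
= 6 - 2
= 4

4


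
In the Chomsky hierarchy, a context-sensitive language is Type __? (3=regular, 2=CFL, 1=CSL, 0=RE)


Chomsky hierarchy levels:
  Type 3: Regular (DFA/NFA/regex)
  Type 2: Context-free (PDA)
  Type 1: Context-sensitive
  Type 0: Recursively enumerable (TM)
'context-sensitive' corresponds to Type 1

1


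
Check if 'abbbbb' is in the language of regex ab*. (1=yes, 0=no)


Pattern: ab*
String: 'abbbbb'
Pattern requires: exactly one 'a' followed by zero or more 'b's
First char is 'a' -> OK
Rest 'bbbbb': all b's? Yes
Result: 1

1


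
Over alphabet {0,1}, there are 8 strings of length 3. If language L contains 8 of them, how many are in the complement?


Alphabet: {0,1}
String length: 3
Total strings of length 3 = 2^3 = 8
Strings in L = 8
Complement = total - |L|
= 8 - 8
= 0

0


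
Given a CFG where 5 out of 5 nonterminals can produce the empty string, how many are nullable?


Nonterminals: {S, A, B, C, D}
A nonterminal is nullable if it can derive epsilon
Counting nullable nonterminals: 5
Total nullable = 5

5


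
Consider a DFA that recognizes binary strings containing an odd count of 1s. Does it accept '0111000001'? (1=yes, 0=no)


DFA has 2 states: q_even (start, accept=no) and q_odd
Processing string '0111000001' character by character:
  Position 0: read '0', 1-count=0 -> q_even (no change)
  Position 1: read '1', 1-count=1 -> q_odd
  Position 2: read '1', 1-count=2 -> q_even
  Position 3: read '1', 1-count=3 -> q_odd
  Position 4: read '0', 1-count=3 -> q_odd (no change)
  Position 5: read '0', 1-count=3 -> q_odd (no change)
  Position 6: read '0', 1-count=3 -> q_odd (no change)
  Position 7: read '0', 1-count=3 -> q_odd (no change)
  Position 8: read '0', 1-count=3 -> q_odd (no change)
  Position 9: read '1', 1-count=4 -> q_even
Final state: q_even, total 1s = 4 (even); the DFA requires an odd count -> reject

0


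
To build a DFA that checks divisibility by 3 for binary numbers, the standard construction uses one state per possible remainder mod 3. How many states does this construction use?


Divisibility by 3 is tracked via the remainder mod 3: 0, 1, ..., 2
The construction assigns one state to each remainder
Number of remainders = 3

3


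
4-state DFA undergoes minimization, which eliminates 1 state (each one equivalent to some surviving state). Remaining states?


Original DFA: 4 states
Redundant states removed: 1
Minimized states = original - removed
= 4 - 1
= 3

3


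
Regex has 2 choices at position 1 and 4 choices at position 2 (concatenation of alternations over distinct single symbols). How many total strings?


First group: 2 alternatives
Second group: 4 alternatives
Concatenation: each choice from group 1 pairs with each from group 2
Total = 2 x 4 = 8

8


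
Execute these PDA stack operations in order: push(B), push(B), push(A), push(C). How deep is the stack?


Tracing stack operations:
  push(B) -> stack = [B], depth=1
  push(B) -> stack = [B,B], depth=2
  push(A) -> stack = [B,B,A], depth=3
  push(C) -> stack = [B,B,A,C], depth=4
Final depth = 4

4


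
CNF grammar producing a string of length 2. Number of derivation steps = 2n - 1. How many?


Chomsky Normal Form derivation:
String length n = 2
Each step either:
  - Splits a nonterminal into two (n-1 such steps)
  - Converts a nonterminal to terminal (n such steps)
Total = (n-1) + n = 2n - 1
= 2(2) - 1
= 4 - 1
= 3

3


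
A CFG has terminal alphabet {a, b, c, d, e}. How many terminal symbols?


Terminal symbols: a, b, c, d, e
Counting each: a (#1), b (#2), c (#3), d (#4), e (#5)
Total = 5

5


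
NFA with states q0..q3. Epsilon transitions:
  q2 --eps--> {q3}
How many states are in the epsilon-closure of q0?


Starting from q0
Initialize closure = {q0}
q0 has no outgoing epsilon transitions -> nothing to add
Final closure: {q0}
Size = 1

1


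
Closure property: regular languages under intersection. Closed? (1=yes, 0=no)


Regular languages are closed under:
- Union (DFA product construction)
- Intersection (DFA product construction)
- Complement (swap accept/reject states)
- Concatenation (NFA construction)
- Kleene star (NFA construction)
intersection is in this list
Therefore: closed

1


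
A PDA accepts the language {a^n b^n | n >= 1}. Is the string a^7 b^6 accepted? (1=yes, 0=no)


Language requires equal numbers of a's and b's
PDA pushes for each 'a', pops for each 'b'
Number of a's = 7
Number of b's = 6
7 != 6 -> Reject

0


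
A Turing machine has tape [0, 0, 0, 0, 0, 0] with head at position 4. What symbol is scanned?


Tape: [0, 0, 0, 0, 0, 0]
Positions: 0 1 2 3 4 5
Values:    0 0 0 0 0 0
Head at position 4
tape[4] = 0

0


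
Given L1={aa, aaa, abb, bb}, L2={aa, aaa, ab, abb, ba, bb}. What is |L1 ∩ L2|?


L1 = {aa, aaa, abb, bb}
L2 = {aa, aaa, ab, abb, ba, bb}
Checking each string in L1 against L2:
  'aa': in L2? Yes
  'aaa': in L2? Yes
  'abb': in L2? Yes
  'bb': in L2? Yes
Intersection = {aa, aaa, abb, bb}
|L1 ∩ L2| = 4

4


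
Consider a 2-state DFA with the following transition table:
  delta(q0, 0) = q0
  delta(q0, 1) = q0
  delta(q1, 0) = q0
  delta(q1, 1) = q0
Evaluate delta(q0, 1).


Looking up transition function:
delta(q0, 1) in the table
Row: q0, Column: 1
Result: q0

q0


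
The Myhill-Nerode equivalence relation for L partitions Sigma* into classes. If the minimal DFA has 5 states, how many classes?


Myhill-Nerode theorem:
Number of equivalence classes = number of states in minimal DFA
Minimal DFA states = 5
Therefore equivalence classes = 5

5
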